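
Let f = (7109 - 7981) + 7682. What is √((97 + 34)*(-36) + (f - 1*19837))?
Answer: I*√17743 ≈ 133.2*I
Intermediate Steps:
f = 6810 (f = -872 + 7682 = 6810)
√((97 + 34)*(-36) + (f - 1*19837)) = √((97 + 34)*(-36) + (6810 - 1*19837)) = √(131*(-36) + (6810 - 19837)) = √(-4716 - 13027) = √(-17743) = I*√17743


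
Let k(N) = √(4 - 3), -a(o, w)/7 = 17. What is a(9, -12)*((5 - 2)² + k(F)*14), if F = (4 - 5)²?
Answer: -2737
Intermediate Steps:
a(o, w) = -119 (a(o, w) = -7*17 = -119)
F = 1 (F = (-1)² = 1)
k(N) = 1 (k(N) = √1 = 1)
a(9, -12)*((5 - 2)² + k(F)*14) = -119*((5 - 2)² + 1*14) = -119*(3² + 14) = -119*(9 + 14) = -119*23 = -2737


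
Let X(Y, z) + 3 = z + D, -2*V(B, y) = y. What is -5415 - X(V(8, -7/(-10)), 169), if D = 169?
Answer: -5750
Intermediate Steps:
V(B, y) = -y/2
X(Y, z) = 166 + z (X(Y, z) = -3 + (z + 169) = -3 + (169 + z) = 166 + z)
-5415 - X(V(8, -7/(-10)), 169) = -5415 - (166 + 169) = -5415 - 1*335 = -5415 - 335 = -5750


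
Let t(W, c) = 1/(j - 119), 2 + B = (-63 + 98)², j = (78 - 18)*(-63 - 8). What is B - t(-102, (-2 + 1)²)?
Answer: 5355518/4379 ≈ 1223.0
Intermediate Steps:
j = -4260 (j = 60*(-71) = -4260)
B = 1223 (B = -2 + (-63 + 98)² = -2 + 35² = -2 + 1225 = 1223)
t(W, c) = -1/4379 (t(W, c) = 1/(-4260 - 119) = 1/(-4379) = -1/4379)
B - t(-102, (-2 + 1)²) = 1223 - 1*(-1/4379) = 1223 + 1/4379 = 5355518/4379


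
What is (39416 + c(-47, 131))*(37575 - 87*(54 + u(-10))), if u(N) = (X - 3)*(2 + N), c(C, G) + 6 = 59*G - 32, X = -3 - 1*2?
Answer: 1286445063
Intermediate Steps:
X = -5 (X = -3 - 2 = -5)
c(C, G) = -38 + 59*G (c(C, G) = -6 + (59*G - 32) = -6 + (-32 + 59*G) = -38 + 59*G)
u(N) = -16 - 8*N (u(N) = (-5 - 3)*(2 + N) = -8*(2 + N) = -16 - 8*N)
(39416 + c(-47, 131))*(37575 - 87*(54 + u(-10))) = (39416 + (-38 + 59*131))*(37575 - 87*(54 + (-16 - 8*(-10)))) = (39416 + (-38 + 7729))*(37575 - 87*(54 + (-16 + 80))) = (39416 + 7691)*(37575 - 87*(54 + 64)) = 47107*(37575 - 87*118) = 47107*(37575 - 10266) = 47107*27309 = 1286445063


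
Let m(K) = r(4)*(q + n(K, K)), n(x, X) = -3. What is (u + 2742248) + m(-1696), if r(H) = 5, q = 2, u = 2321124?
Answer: 5063367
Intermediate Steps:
m(K) = -5 (m(K) = 5*(2 - 3) = 5*(-1) = -5)
(u + 2742248) + m(-1696) = (2321124 + 2742248) - 5 = 5063372 - 5 = 5063367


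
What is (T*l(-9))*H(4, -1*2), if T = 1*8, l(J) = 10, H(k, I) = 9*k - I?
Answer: 3040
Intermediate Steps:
H(k, I) = -I + 9*k
T = 8
(T*l(-9))*H(4, -1*2) = (8*10)*(-(-1)*2 + 9*4) = 80*(-1*(-2) + 36) = 80*(2 + 36) = 80*38 = 3040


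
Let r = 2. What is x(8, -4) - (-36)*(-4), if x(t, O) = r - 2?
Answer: -144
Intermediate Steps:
x(t, O) = 0 (x(t, O) = 2 - 2 = 0)
x(8, -4) - (-36)*(-4) = 0 - (-36)*(-4) = 0 - 18*8 = 0 - 144 = -144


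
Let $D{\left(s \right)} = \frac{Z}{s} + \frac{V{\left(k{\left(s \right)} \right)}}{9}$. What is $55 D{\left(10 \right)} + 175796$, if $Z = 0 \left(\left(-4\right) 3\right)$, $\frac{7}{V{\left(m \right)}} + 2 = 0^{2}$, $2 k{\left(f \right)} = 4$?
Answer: $\frac{3163943}{18} \approx 1.7577 \cdot 10^{5}$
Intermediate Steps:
$k{\left(f \right)} = 2$ ($k{\left(f \right)} = \frac{1}{2} \cdot 4 = 2$)
$V{\left(m \right)} = - \frac{7}{2}$ ($V{\left(m \right)} = \frac{7}{-2 + 0^{2}} = \frac{7}{-2 + 0} = \frac{7}{-2} = 7 \left(- \frac{1}{2}\right) = - \frac{7}{2}$)
$Z = 0$ ($Z = 0 \left(-12\right) = 0$)
$D{\left(s \right)} = - \frac{7}{18}$ ($D{\left(s \right)} = \frac{0}{s} - \frac{7}{2 \cdot 9} = 0 - \frac{7}{18} = - \frac{7}{18}$)
$55 D{\left(10 \right)} + 175796 = 55 \left(- \frac{7}{18}\right) + 175796 = - \frac{385}{18} + 175796 = \frac{3163943}{18}$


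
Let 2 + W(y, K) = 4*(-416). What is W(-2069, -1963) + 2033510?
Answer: 2031844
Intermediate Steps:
W(y, K) = -1666 (W(y, K) = -2 + 4*(-416) = -2 - 1664 = -1666)
W(-2069, -1963) + 2033510 = -1666 + 2033510 = 2031844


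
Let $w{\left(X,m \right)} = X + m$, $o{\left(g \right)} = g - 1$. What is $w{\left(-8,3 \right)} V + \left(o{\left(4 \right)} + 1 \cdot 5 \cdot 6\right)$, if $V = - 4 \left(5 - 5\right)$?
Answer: $33$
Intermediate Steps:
$o{\left(g \right)} = -1 + g$ ($o{\left(g \right)} = g - 1 = -1 + g$)
$V = 0$ ($V = \left(-4\right) 0 = 0$)
$w{\left(-8,3 \right)} V + \left(o{\left(4 \right)} + 1 \cdot 5 \cdot 6\right) = \left(-8 + 3\right) 0 + \left(\left(-1 + 4\right) + 1 \cdot 5 \cdot 6\right) = \left(-5\right) 0 + \left(3 + 5 \cdot 6\right) = 0 + \left(3 + 30\right) = 0 + 33 = 33$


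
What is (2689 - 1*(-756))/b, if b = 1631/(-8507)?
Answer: -29306615/1631 ≈ -17969.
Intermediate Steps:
b = -1631/8507 (b = 1631*(-1/8507) = -1631/8507 ≈ -0.19172)
(2689 - 1*(-756))/b = (2689 - 1*(-756))/(-1631/8507) = (2689 + 756)*(-8507/1631) = 3445*(-8507/1631) = -29306615/1631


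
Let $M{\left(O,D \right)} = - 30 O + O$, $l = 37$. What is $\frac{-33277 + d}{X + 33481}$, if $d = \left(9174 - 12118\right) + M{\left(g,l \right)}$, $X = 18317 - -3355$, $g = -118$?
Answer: $- \frac{32799}{55153} \approx -0.59469$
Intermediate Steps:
$M{\left(O,D \right)} = - 29 O$
$X = 21672$ ($X = 18317 + 3355 = 21672$)
$d = 478$ ($d = \left(9174 - 12118\right) - -3422 = -2944 + 3422 = 478$)
$\frac{-33277 + d}{X + 33481} = \frac{-33277 + 478}{21672 + 33481} = - \frac{32799}{55153}$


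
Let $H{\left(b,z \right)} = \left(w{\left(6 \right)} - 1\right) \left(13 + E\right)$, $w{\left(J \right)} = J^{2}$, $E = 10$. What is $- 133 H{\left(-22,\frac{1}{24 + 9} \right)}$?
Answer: $-107065$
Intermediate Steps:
$H{\left(b,z \right)} = 805$ ($H{\left(b,z \right)} = \left(6^{2} - 1\right) \left(13 + 10\right) = \left(36 - 1\right) 23 = 35 \cdot 23 = 805$)
$- 133 H{\left(-22,\frac{1}{24 + 9} \right)} = \left(-133\right) 805 = -107065$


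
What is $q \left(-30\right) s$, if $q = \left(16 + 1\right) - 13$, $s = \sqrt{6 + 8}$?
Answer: $- 120 \sqrt{14} \approx -449.0$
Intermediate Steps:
$s = \sqrt{14} \approx 3.7417$
$q = 4$ ($q = 17 - 13 = 4$)
$q \left(-30\right) s = 4 \left(-30\right) \sqrt{14} = - 120 \sqrt{14}$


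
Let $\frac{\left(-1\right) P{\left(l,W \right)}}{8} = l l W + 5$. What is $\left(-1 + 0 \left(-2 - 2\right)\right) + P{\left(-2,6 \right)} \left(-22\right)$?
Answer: $5103$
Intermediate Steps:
$P{\left(l,W \right)} = -40 - 8 W l^{2}$ ($P{\left(l,W \right)} = - 8 \left(l l W + 5\right) = - 8 \left(l^{2} W + 5\right) = - 8 \left(W l^{2} + 5\right) = - 8 \left(5 + W l^{2}\right) = -40 - 8 W l^{2}$)
$\left(-1 + 0 \left(-2 - 2\right)\right) + P{\left(-2,6 \right)} \left(-22\right) = \left(-1 + 0 \left(-2 - 2\right)\right) + \left(-40 - 48 \left(-2\right)^{2}\right) \left(-22\right) = \left(-1 + 0 \left(-2 - 2\right)\right) + \left(-40 - 48 \cdot 4\right) \left(-22\right) = \left(-1 + 0 \left(-4\right)\right) + \left(-40 - 192\right) \left(-22\right) = \left(-1 + 0\right) - -5104 = -1 + 5104 = 5103$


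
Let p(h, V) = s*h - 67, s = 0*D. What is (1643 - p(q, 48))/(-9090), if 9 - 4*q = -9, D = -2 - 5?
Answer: -19/101 ≈ -0.18812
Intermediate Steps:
D = -7
s = 0 (s = 0*(-7) = 0)
q = 9/2 (q = 9/4 - 1/4*(-9) = 9/4 + 9/4 = 9/2 ≈ 4.5000)
p(h, V) = -67 (p(h, V) = 0*h - 67 = 0 - 67 = -67)
(1643 - p(q, 48))/(-9090) = (1643 - 1*(-67))/(-9090) = (1643 + 67)*(-1/9090) = 1710*(-1/9090) = -19/101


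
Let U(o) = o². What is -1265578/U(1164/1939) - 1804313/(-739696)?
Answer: -219977124523362325/62638196976 ≈ -3.5119e+6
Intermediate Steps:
-1265578/U(1164/1939) - 1804313/(-739696) = -1265578/((1164/1939)²) - 1804313/(-739696) = -1265578/((1164*(1/1939))²) - 1804313*(-1/739696) = -1265578/((1164/1939)²) + 1804313/739696 = -1265578/1354896/3759721 + 1804313/739696 = -1265578*3759721/1354896 + 1804313/739696 = -2379110091869/677448 + 1804313/739696 = -219977124523362325/62638196976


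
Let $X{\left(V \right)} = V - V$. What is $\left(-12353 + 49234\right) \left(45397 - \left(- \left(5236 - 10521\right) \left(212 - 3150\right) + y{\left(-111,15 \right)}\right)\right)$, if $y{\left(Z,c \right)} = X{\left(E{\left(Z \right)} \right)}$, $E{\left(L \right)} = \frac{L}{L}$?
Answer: $574337744487$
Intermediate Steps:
$E{\left(L \right)} = 1$
$X{\left(V \right)} = 0$
$y{\left(Z,c \right)} = 0$
$\left(-12353 + 49234\right) \left(45397 - \left(- \left(5236 - 10521\right) \left(212 - 3150\right) + y{\left(-111,15 \right)}\right)\right) = \left(-12353 + 49234\right) \left(45397 + \left(\left(5236 - 10521\right) \left(212 - 3150\right) - 0\right)\right) = 36881 \left(45397 + \left(\left(-5285\right) \left(-2938\right) + 0\right)\right) = 36881 \left(45397 + \left(15527330 + 0\right)\right) = 36881 \left(45397 + 15527330\right) = 36881 \cdot 15572727 = 574337744487$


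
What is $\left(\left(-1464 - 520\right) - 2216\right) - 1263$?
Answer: $-5463$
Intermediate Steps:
$\left(\left(-1464 - 520\right) - 2216\right) - 1263 = \left(-1984 - 2216\right) - 1263 = -4200 - 1263 = -5463$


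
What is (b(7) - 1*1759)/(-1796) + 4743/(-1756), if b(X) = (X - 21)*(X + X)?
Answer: -635681/394222 ≈ -1.6125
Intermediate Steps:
b(X) = 2*X*(-21 + X) (b(X) = (-21 + X)*(2*X) = 2*X*(-21 + X))
(b(7) - 1*1759)/(-1796) + 4743/(-1756) = (2*7*(-21 + 7) - 1*1759)/(-1796) + 4743/(-1756) = (2*7*(-14) - 1759)*(-1/1796) + 4743*(-1/1756) = (-196 - 1759)*(-1/1796) - 4743/1756 = -1955*(-1/1796) - 4743/1756 = 1955/1796 - 4743/1756 = -635681/394222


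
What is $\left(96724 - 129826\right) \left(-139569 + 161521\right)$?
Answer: $-726655104$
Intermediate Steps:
$\left(96724 - 129826\right) \left(-139569 + 161521\right) = \left(-33102\right) 21952 = -726655104$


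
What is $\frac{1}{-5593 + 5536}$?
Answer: $- \frac{1}{57} \approx -0.017544$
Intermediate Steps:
$\frac{1}{-5593 + 5536} = \frac{1}{-57} = - \frac{1}{57}$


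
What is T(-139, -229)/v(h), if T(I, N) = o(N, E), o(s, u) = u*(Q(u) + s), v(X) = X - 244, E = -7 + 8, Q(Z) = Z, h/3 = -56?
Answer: 57/103 ≈ 0.55340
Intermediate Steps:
h = -168 (h = 3*(-56) = -168)
E = 1
v(X) = -244 + X
o(s, u) = u*(s + u) (o(s, u) = u*(u + s) = u*(s + u))
T(I, N) = 1 + N (T(I, N) = 1*(N + 1) = 1*(1 + N) = 1 + N)
T(-139, -229)/v(h) = (1 - 229)/(-244 - 168) = -228/(-412) = -228*(-1/412) = 57/103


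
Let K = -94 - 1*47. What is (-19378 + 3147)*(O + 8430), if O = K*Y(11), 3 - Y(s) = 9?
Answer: -150558756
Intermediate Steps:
Y(s) = -6 (Y(s) = 3 - 1*9 = 3 - 9 = -6)
K = -141 (K = -94 - 47 = -141)
O = 846 (O = -141*(-6) = 846)
(-19378 + 3147)*(O + 8430) = (-19378 + 3147)*(846 + 8430) = -16231*9276 = -150558756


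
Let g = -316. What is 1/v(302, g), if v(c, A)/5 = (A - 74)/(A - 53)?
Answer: 123/650 ≈ 0.18923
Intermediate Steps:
v(c, A) = 5*(-74 + A)/(-53 + A) (v(c, A) = 5*((A - 74)/(A - 53)) = 5*((-74 + A)/(-53 + A)) = 5*(-74 + A)/(-53 + A))
1/v(302, g) = 1/(5*(-74 - 316)/(-53 - 316)) = 1/(5*(-390)/(-369)) = 1/(5*(-1/369)*(-390)) = 1/(650/123) = 123/650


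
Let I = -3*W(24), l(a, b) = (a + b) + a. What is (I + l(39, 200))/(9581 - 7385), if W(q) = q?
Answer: 103/1098 ≈ 0.093807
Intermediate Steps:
l(a, b) = b + 2*a
I = -72 (I = -3*24 = -72)
(I + l(39, 200))/(9581 - 7385) = (-72 + (200 + 2*39))/(9581 - 7385) = (-72 + (200 + 78))/2196 = (-72 + 278)*(1/2196) = 206*(1/2196) = 103/1098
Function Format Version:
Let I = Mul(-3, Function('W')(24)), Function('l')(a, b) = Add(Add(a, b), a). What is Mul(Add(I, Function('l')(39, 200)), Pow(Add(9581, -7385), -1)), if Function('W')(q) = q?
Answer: Rational(103, 1098) ≈ 0.093807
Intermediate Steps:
Function('l')(a, b) = Add(b, Mul(2, a))
I = -72 (I = Mul(-3, 24) = -72)
Mul(Add(I, Function('l')(39, 200)), Pow(Add(9581, -7385), -1)) = Mul(Add(-72, Add(200, Mul(2, 39))), Pow(Add(9581, -7385), -1)) = Mul(Add(-72, Add(200, 78)), Pow(2196, -1)) = Mul(Add(-72, 278), Rational(1, 2196)) = Mul(206, Rational(1, 2196)) = Rational(103, 1098)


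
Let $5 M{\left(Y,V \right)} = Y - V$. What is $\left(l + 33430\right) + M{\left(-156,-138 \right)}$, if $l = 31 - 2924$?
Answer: $\frac{152667}{5} \approx 30533.0$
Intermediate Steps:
$M{\left(Y,V \right)} = - \frac{V}{5} + \frac{Y}{5}$ ($M{\left(Y,V \right)} = \frac{Y - V}{5} = - \frac{V}{5} + \frac{Y}{5}$)
$l = -2893$ ($l = 31 - 2924 = -2893$)
$\left(l + 33430\right) + M{\left(-156,-138 \right)} = \left(-2893 + 33430\right) + \left(\left(- \frac{1}{5}\right) \left(-138\right) + \frac{1}{5} \left(-156\right)\right) = 30537 + \left(\frac{138}{5} - \frac{156}{5}\right) = 30537 - \frac{18}{5} = \frac{152667}{5}$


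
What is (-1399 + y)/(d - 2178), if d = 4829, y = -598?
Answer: -1997/2651 ≈ -0.75330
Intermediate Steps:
(-1399 + y)/(d - 2178) = (-1399 - 598)/(4829 - 2178) = -1997/2651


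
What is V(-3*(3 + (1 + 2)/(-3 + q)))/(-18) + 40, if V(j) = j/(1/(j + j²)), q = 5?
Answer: 2665/16 ≈ 166.56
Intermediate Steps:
V(j) = j*(j + j²)
V(-3*(3 + (1 + 2)/(-3 + q)))/(-18) + 40 = ((-3*(3 + (1 + 2)/(-3 + 5)))²*(1 - 3*(3 + (1 + 2)/(-3 + 5))))/(-18) + 40 = -(-3*(3 + 3/2))²*(1 - 3*(3 + 3/2))/18 + 40 = -(-3*9/2)²*(1 - 3*9/2)/18 + 40 = -(-27/2)²*(1 - 27/2)/18 + 40 = -81*(-25)/(8*2) + 40 = -1/18*(-18225/8) + 40 = 2025/16 + 40 = 2665/16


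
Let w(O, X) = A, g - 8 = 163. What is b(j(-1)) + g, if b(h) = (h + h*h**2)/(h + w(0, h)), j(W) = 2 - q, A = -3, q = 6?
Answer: 1265/7 ≈ 180.71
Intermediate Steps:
g = 171 (g = 8 + 163 = 171)
w(O, X) = -3
j(W) = -4 (j(W) = 2 - 1*6 = 2 - 6 = -4)
b(h) = (h + h**3)/(-3 + h) (b(h) = (h + h*h**2)/(h - 3) = (h + h**3)/(-3 + h))
b(j(-1)) + g = (-4 + (-4)**3)/(-3 - 4) + 171 = (-4 - 64)/(-7) + 171 = -1/7*(-68) + 171 = 68/7 + 171 = 1265/7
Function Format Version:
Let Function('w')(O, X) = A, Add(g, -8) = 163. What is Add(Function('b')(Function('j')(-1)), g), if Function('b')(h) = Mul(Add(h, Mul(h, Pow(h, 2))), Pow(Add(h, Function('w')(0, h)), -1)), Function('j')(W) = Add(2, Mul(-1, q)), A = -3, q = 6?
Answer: Rational(1265, 7) ≈ 180.71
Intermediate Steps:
g = 171 (g = Add(8, 163) = 171)
Function('w')(O, X) = -3
Function('j')(W) = -4 (Function('j')(W) = Add(2, Mul(-1, 6)) = Add(2, -6) = -4)
Function('b')(h) = Mul(Pow(Add(-3, h), -1), Add(h, Pow(h, 3))) (Function('b')(h) = Mul(Add(h, Mul(h, Pow(h, 2))), Pow(Add(h, -3), -1)) = Mul(Add(h, Pow(h, 3)), Pow(Add(-3, h), -1)) = Mul(Pow(Add(-3, h), -1), Add(h, Pow(h, 3))))
Add(Function('b')(Function('j')(-1)), g) = Add(Mul(Pow(Add(-3, -4), -1), Add(-4, Pow(-4, 3))), 171) = Add(Mul(Pow(-7, -1), Add(-4, -64)), 171) = Add(Mul(Rational(-1, 7), -68), 171) = Add(Rational(68, 7), 171) = Rational(1265, 7)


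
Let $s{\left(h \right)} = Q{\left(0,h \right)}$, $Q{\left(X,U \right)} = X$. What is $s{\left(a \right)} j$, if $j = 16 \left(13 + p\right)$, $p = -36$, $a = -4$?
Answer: $0$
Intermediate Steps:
$s{\left(h \right)} = 0$
$j = -368$ ($j = 16 \left(13 - 36\right) = 16 \left(-23\right) = -368$)
$s{\left(a \right)} j = 0 \left(-368\right) = 0$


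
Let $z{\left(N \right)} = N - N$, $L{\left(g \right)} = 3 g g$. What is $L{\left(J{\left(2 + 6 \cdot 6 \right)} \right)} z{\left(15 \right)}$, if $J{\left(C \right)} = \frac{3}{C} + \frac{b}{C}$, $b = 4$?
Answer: $0$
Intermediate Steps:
$J{\left(C \right)} = \frac{7}{C}$ ($J{\left(C \right)} = \frac{3}{C} + \frac{4}{C} = \frac{7}{C}$)
$L{\left(g \right)} = 3 g^{2}$
$z{\left(N \right)} = 0$
$L{\left(J{\left(2 + 6 \cdot 6 \right)} \right)} z{\left(15 \right)} = 3 \left(\frac{7}{2 + 6 \cdot 6}\right)^{2} \cdot 0 = 3 \left(\frac{7}{2 + 36}\right)^{2} \cdot 0 = 3 \left(\frac{7}{38}\right)^{2} \cdot 0 = 3 \cdot \frac{49}{1444} \cdot 0 = \frac{147}{1444} \cdot 0 = 0$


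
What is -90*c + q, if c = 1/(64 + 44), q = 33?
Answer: 193/6 ≈ 32.167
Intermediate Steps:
c = 1/108 ≈ 0.0092593
-90*c + q = -90*1/108 + 33 = -⅚ + 33 = 193/6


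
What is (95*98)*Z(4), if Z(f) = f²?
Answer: 148960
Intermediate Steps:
(95*98)*Z(4) = (95*98)*4² = 9310*16 = 148960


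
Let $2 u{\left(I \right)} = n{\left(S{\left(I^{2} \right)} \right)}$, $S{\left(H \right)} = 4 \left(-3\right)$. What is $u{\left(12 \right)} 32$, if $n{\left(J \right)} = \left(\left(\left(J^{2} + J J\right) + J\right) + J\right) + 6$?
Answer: $4320$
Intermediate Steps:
$S{\left(H \right)} = -12$
$n{\left(J \right)} = 6 + 2 J + 2 J^{2}$ ($n{\left(J \right)} = \left(\left(\left(J^{2} + J^{2}\right) + J\right) + J\right) + 6 = \left(\left(2 J^{2} + J\right) + J\right) + 6 = \left(\left(J + 2 J^{2}\right) + J\right) + 6 = \left(2 J + 2 J^{2}\right) + 6 = 6 + 2 J + 2 J^{2}$)
$u{\left(I \right)} = 135$ ($u{\left(I \right)} = \frac{6 + 2 \left(-12\right) + 2 \left(-12\right)^{2}}{2} = \frac{6 - 24 + 2 \cdot 144}{2} = \frac{6 - 24 + 288}{2} = \frac{1}{2} \cdot 270 = 135$)
$u{\left(12 \right)} 32 = 135 \cdot 32 = 4320$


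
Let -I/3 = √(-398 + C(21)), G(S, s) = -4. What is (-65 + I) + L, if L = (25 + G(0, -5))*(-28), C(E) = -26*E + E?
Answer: -653 - 3*I*√923 ≈ -653.0 - 91.143*I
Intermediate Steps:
C(E) = -25*E
I = -3*I*√923 (I = -3*√(-398 - 25*21) = -3*√(-398 - 525) = -3*I*√923 ≈ -91.143*I)
L = -588 (L = (25 - 4)*(-28) = 21*(-28) = -588)
(-65 + I) + L = (-65 - 3*I*√923) - 588 = -653 - 3*I*√923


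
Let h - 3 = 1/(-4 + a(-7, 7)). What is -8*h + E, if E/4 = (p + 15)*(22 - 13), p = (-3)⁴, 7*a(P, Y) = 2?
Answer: 44644/13 ≈ 3434.2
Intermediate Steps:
a(P, Y) = 2/7 (a(P, Y) = (⅐)*2 = 2/7)
p = 81
h = 71/26 (h = 3 + 1/(-4 + 2/7) = 3 + 1/(-26/7) = 3 - 7/26 = 71/26 ≈ 2.7308)
E = 3456 (E = 4*((81 + 15)*(22 - 13)) = 4*(96*9) = 4*864 = 3456)
-8*h + E = -8*71/26 + 3456 = -284/13 + 3456 = 44644/13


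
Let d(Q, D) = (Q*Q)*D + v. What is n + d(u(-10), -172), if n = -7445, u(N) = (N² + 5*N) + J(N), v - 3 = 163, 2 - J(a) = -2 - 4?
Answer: -585887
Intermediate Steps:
J(a) = 8 (J(a) = 2 - (-2 - 4) = 2 - 1*(-6) = 2 + 6 = 8)
v = 166 (v = 3 + 163 = 166)
u(N) = 8 + N² + 5*N (u(N) = (N² + 5*N) + 8 = 8 + N² + 5*N)
d(Q, D) = 166 + D*Q² (d(Q, D) = (Q*Q)*D + 166 = Q²*D + 166 = D*Q² + 166 = 166 + D*Q²)
n + d(u(-10), -172) = -7445 + (166 - 172*(8 + (-10)² + 5*(-10))²) = -7445 + (166 - 172*(8 + 100 - 50)²) = -7445 + (166 - 172*58²) = -7445 + (166 - 172*3364) = -7445 + (166 - 578608) = -7445 - 578442 = -585887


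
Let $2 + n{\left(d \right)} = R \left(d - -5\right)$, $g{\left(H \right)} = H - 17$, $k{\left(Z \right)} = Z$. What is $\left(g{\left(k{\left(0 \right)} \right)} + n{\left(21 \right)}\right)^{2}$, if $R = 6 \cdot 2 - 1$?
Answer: $71289$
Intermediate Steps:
$R = 11$ ($R = 12 - 1 = 11$)
$g{\left(H \right)} = -17 + H$
$n{\left(d \right)} = 53 + 11 d$ ($n{\left(d \right)} = -2 + 11 \left(d - -5\right) = -2 + 11 \left(d + 5\right) = -2 + 11 \left(5 + d\right) = -2 + \left(55 + 11 d\right) = 53 + 11 d$)
$\left(g{\left(k{\left(0 \right)} \right)} + n{\left(21 \right)}\right)^{2} = \left(\left(-17 + 0\right) + \left(53 + 11 \cdot 21\right)\right)^{2} = \left(-17 + \left(53 + 231\right)\right)^{2} = \left(-17 + 284\right)^{2} = 267^{2} = 71289$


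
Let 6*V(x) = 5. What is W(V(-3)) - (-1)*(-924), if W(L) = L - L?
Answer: -924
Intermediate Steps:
V(x) = 5/6 (V(x) = (1/6)*5 = 5/6)
W(L) = 0
W(V(-3)) - (-1)*(-924) = 0 - (-1)*(-924) = 0 - 1*924 = 0 - 924 = -924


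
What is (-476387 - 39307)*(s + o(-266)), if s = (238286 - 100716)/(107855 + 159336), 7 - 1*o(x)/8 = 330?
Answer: 355975303687956/267191 ≈ 1.3323e+9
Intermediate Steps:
o(x) = -2584 (o(x) = 56 - 8*330 = 56 - 2640 = -2584)
s = 137570/267191 ≈ 0.51488
(-476387 - 39307)*(s + o(-266)) = (-476387 - 39307)*(137570/267191 - 2584) = -515694*(-690283974/267191) = 355975303687956/267191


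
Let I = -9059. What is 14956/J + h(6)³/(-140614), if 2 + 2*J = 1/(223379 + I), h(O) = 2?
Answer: -450719887645436/30136322173 ≈ -14956.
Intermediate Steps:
J = -428639/428640 (J = -1 + 1/(2*(223379 - 9059)) = -1 + (½)/214320 = -1 + (½)*(1/214320) = -1 + 1/428640 = -428639/428640 ≈ -1.0000)
14956/J + h(6)³/(-140614) = 14956/(-428639/428640) + 2³/(-140614) = 14956*(-428640/428639) + 8*(-1/140614) = -6410739840/428639 - 4/70307 = -450719887645436/30136322173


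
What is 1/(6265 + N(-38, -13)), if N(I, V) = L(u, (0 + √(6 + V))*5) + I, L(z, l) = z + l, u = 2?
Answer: 6229/38800616 - 5*I*√7/38800616 ≈ 0.00016054 - 3.4094e-7*I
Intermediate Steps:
L(z, l) = l + z
N(I, V) = 2 + I + 5*√(6 + V) (N(I, V) = ((0 + √(6 + V))*5 + 2) + I = (√(6 + V)*5 + 2) + I = (5*√(6 + V) + 2) + I = (2 + 5*√(6 + V)) + I = 2 + I + 5*√(6 + V))
1/(6265 + N(-38, -13)) = 1/(6265 + (2 - 38 + 5*√(6 - 13))) = 1/(6265 + (2 - 38 + 5*√(-7))) = 1/(6265 + (2 - 38 + 5*(I*√7))) = 1/(6265 + (2 - 38 + 5*I*√7)) = 1/(6265 + (-36 + 5*I*√7)) = 1/(6229 + 5*I*√7)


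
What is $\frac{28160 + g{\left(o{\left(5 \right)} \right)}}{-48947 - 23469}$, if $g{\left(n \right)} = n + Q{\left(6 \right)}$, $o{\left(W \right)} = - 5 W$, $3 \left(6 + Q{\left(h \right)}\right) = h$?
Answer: $- \frac{28131}{72416} \approx -0.38846$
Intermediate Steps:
$Q{\left(h \right)} = -6 + \frac{h}{3}$
$g{\left(n \right)} = -4 + n$ ($g{\left(n \right)} = n + \left(-6 + \frac{1}{3} \cdot 6\right) = n + \left(-6 + 2\right) = n - 4 = -4 + n$)
$\frac{28160 + g{\left(o{\left(5 \right)} \right)}}{-48947 - 23469} = \frac{28160 - 29}{-48947 - 23469} = \frac{28160 - 29}{-72416} = \left(28160 - 29\right) \left(- \frac{1}{72416}\right) = 28131 \left(- \frac{1}{72416}\right) = - \frac{28131}{72416}$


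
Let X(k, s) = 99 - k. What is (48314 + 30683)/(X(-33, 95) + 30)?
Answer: 78997/162 ≈ 487.64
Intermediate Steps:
(48314 + 30683)/(X(-33, 95) + 30) = (48314 + 30683)/((99 - 1*(-33)) + 30) = 78997/((99 + 33) + 30) = 78997/(132 + 30) = 78997/162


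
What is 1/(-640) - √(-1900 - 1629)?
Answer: -1/640 - I*√3529 ≈ -0.0015625 - 59.405*I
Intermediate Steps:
1/(-640) - √(-1900 - 1629) = -1/640 - √(-3529) = -1/640 - I*√3529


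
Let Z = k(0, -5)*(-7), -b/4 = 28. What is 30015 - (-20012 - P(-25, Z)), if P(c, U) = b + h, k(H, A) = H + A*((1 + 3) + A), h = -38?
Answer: 49877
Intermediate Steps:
b = -112 (b = -4*28 = -112)
k(H, A) = H + A*(4 + A)
Z = -35 (Z = (0 + (-5)² + 4*(-5))*(-7) = (0 + 25 - 20)*(-7) = 5*(-7) = -35)
P(c, U) = -150 (P(c, U) = -112 - 38 = -150)
30015 - (-20012 - P(-25, Z)) = 30015 - (-20012 - 1*(-150)) = 30015 - (-20012 + 150) = 30015 - 1*(-19862) = 30015 + 19862 = 49877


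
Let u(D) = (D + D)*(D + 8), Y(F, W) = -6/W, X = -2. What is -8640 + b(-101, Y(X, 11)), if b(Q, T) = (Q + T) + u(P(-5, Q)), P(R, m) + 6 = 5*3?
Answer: -92791/11 ≈ -8435.5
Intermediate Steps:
P(R, m) = 9 (P(R, m) = -6 + 5*3 = -6 + 15 = 9)
u(D) = 2*D*(8 + D) (u(D) = (2*D)*(8 + D) = 2*D*(8 + D))
b(Q, T) = 306 + Q + T (b(Q, T) = (Q + T) + 2*9*(8 + 9) = (Q + T) + 2*9*17 = (Q + T) + 306 = 306 + Q + T)
-8640 + b(-101, Y(X, 11)) = -8640 + (306 - 101 - 6/11) = -8640 + 2249/11 = -92791/11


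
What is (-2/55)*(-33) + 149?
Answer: 751/5 ≈ 150.20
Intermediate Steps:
(-2/55)*(-33) + 149 = ((1/55)*(-2))*(-33) + 149 = -2/55*(-33) + 149 = 6/5 + 149 = 751/5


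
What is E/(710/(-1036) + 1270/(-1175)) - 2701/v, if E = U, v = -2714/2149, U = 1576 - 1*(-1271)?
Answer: 307360870313/583501858 ≈ 526.75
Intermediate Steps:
U = 2847 (U = 1576 + 1271 = 2847)
v = -2714/2149 (v = -2714*1/2149 = -2714/2149 ≈ -1.2629)
E = 2847
E/(710/(-1036) + 1270/(-1175)) - 2701/v = 2847/(710/(-1036) + 1270/(-1175)) - 2701/(-2714/2149) = 2847/(710*(-1/1036) + 1270*(-1/1175)) - 2701*(-2149/2714) = 2847/(-355/518 - 254/235) + 5804449/2714 = 2847/(-214997/121730) + 5804449/2714 = 2847*(-121730/214997) + 5804449/2714 = -346565310/214997 + 5804449/2714 = 307360870313/583501858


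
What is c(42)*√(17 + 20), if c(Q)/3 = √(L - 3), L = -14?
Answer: 3*I*√629 ≈ 75.24*I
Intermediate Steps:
c(Q) = 3*I*√17 (c(Q) = 3*√(-14 - 3) = 3*√(-17) = 3*(I*√17) = 3*I*√17)
c(42)*√(17 + 20) = (3*I*√17)*√(17 + 20) = (3*I*√17)*√37 = 3*I*√629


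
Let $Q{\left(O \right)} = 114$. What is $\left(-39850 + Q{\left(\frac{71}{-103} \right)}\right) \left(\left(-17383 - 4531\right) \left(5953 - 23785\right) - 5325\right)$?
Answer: $-15527442927528$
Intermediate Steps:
$\left(-39850 + Q{\left(\frac{71}{-103} \right)}\right) \left(\left(-17383 - 4531\right) \left(5953 - 23785\right) - 5325\right) = \left(-39850 + 114\right) \left(\left(-17383 - 4531\right) \left(5953 - 23785\right) - 5325\right) = - 39736 \left(\left(-21914\right) \left(-17832\right) - 5325\right) = - 39736 \left(390770448 - 5325\right) = \left(-39736\right) 390765123 = -15527442927528$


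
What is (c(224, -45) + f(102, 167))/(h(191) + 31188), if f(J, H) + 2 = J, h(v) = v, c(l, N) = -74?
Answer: 26/31379 ≈ 0.00082858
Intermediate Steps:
f(J, H) = -2 + J
(c(224, -45) + f(102, 167))/(h(191) + 31188) = (-74 + (-2 + 102))/(191 + 31188) = (-74 + 100)/31379 = 26*(1/31379) = 26/31379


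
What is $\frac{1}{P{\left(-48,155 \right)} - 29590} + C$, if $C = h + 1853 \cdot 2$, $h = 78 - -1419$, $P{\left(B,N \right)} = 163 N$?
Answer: $\frac{22502974}{4325} \approx 5203.0$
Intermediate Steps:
$h = 1497$ ($h = 78 + 1419 = 1497$)
$C = 5203$ ($C = 1497 + 1853 \cdot 2 = 1497 + 3706 = 5203$)
$\frac{1}{P{\left(-48,155 \right)} - 29590} + C = \frac{1}{163 \cdot 155 - 29590} + 5203 = \frac{1}{25265 - 29590} + 5203 = \frac{1}{-4325} + 5203 = - \frac{1}{4325} + 5203 = \frac{22502974}{4325}$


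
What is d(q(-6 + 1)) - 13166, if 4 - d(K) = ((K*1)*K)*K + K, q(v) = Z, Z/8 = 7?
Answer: -188834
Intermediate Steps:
Z = 56 (Z = 8*7 = 56)
q(v) = 56
d(K) = 4 - K - K³ (d(K) = 4 - (((K*1)*K)*K + K) = 4 - ((K*K)*K + K) = 4 - (K²*K + K) = 4 - (K³ + K) = 4 - (K + K³) = 4 + (-K - K³) = 4 - K - K³)
d(q(-6 + 1)) - 13166 = (4 - 1*56 - 1*56³) - 13166 = (4 - 56 - 1*175616) - 13166 = (4 - 56 - 175616) - 13166 = -175668 - 13166 = -188834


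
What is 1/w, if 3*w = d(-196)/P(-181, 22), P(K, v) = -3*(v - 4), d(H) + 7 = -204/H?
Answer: 3969/146 ≈ 27.185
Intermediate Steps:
d(H) = -7 - 204/H
P(K, v) = 12 - 3*v (P(K, v) = -3*(-4 + v) = 12 - 3*v)
w = 146/3969 (w = ((-7 - 204/(-196))/(12 - 3*22))/3 = ((-7 - 204*(-1/196))/(12 - 66))/3 = ((-7 + 51/49)/(-54))/3 = (-292/49*(-1/54))/3 = (1/3)*(146/1323) = 146/3969 ≈ 0.036785)
1/w = 1/(146/3969) = 3969/146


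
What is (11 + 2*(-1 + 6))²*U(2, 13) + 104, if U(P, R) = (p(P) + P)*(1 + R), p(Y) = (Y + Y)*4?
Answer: 111236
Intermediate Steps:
p(Y) = 8*Y (p(Y) = (2*Y)*4 = 8*Y)
U(P, R) = 9*P*(1 + R) (U(P, R) = (8*P + P)*(1 + R) = (9*P)*(1 + R) = 9*P*(1 + R))
(11 + 2*(-1 + 6))²*U(2, 13) + 104 = (11 + 2*(-1 + 6))²*(9*2*(1 + 13)) + 104 = (11 + 2*5)²*(9*2*14) + 104 = (11 + 10)²*252 + 104 = 21²*252 + 104 = 441*252 + 104 = 111132 + 104 = 111236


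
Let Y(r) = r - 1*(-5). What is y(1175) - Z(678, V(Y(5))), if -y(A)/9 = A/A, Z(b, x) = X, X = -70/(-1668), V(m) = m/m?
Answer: -7541/834 ≈ -9.0420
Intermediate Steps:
Y(r) = 5 + r (Y(r) = r + 5 = 5 + r)
V(m) = 1
X = 35/834 (X = -70*(-1/1668) = 35/834 ≈ 0.041966)
Z(b, x) = 35/834
y(A) = -9 (y(A) = -9*A/A = -9*1 = -9)
y(1175) - Z(678, V(Y(5))) = -9 - 1*35/834 = -9 - 35/834 = -7541/834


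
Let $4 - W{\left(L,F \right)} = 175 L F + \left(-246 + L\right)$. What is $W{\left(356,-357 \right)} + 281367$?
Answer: $22522361$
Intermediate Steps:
$W{\left(L,F \right)} = 250 - L - 175 F L$ ($W{\left(L,F \right)} = 4 - \left(175 L F + \left(-246 + L\right)\right) = 4 - \left(175 F L + \left(-246 + L\right)\right) = 4 - \left(-246 + L + 175 F L\right) = 250 - L - 175 F L$)
$W{\left(356,-357 \right)} + 281367 = \left(250 - 356 - \left(-62475\right) 356\right) + 281367 = \left(250 - 356 + 22241100\right) + 281367 = 22240994 + 281367 = 22522361$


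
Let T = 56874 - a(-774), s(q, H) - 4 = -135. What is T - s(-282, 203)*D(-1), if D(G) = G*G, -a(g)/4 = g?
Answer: 53909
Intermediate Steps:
a(g) = -4*g
s(q, H) = -131 (s(q, H) = 4 - 135 = -131)
T = 53778 (T = 56874 - (-4)*(-774) = 56874 - 1*3096 = 56874 - 3096 = 53778)
D(G) = G²
T - s(-282, 203)*D(-1) = 53778 - (-131)*(-1)² = 53778 - (-131) = 53778 - 1*(-131) = 53778 + 131 = 53909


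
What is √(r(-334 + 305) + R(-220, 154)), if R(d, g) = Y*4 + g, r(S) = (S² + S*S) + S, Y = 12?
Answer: √1855 ≈ 43.070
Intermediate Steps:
r(S) = S + 2*S² (r(S) = (S² + S²) + S = 2*S² + S = S + 2*S²)
R(d, g) = 48 + g (R(d, g) = 12*4 + g = 48 + g)
√(r(-334 + 305) + R(-220, 154)) = √((-334 + 305)*(1 + 2*(-334 + 305)) + (48 + 154)) = √(-29*(1 + 2*(-29)) + 202) = √(-29*(1 - 58) + 202) = √(-29*(-57) + 202) = √(1653 + 202) = √1855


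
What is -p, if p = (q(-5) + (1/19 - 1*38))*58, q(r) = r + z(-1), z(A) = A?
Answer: 48430/19 ≈ 2548.9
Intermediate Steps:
q(r) = -1 + r (q(r) = r - 1 = -1 + r)
p = -48430/19 (p = ((-1 - 5) + (1/19 - 1*38))*58 = (-6 + (1/19 - 38))*58 = (-6 - 721/19)*58 = -835/19*58 = -48430/19 ≈ -2548.9)
-p = -1*(-48430/19) = 48430/19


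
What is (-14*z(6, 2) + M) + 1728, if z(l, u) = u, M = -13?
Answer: 1687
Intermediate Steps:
(-14*z(6, 2) + M) + 1728 = (-14*2 - 13) + 1728 = (-28 - 13) + 1728 = -41 + 1728 = 1687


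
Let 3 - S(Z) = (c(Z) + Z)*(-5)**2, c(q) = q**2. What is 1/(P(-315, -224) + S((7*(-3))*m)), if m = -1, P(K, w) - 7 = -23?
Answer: -1/11563 ≈ -8.6483e-5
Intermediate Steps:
P(K, w) = -16 (P(K, w) = 7 - 23 = -16)
S(Z) = 3 - 25*Z - 25*Z**2 (S(Z) = 3 - (Z**2 + Z)*(-5)**2 = 3 - (Z + Z**2)*25 = 3 - (25*Z + 25*Z**2) = 3 + (-25*Z - 25*Z**2) = 3 - 25*Z - 25*Z**2)
1/(P(-315, -224) + S((7*(-3))*m)) = 1/(-16 + (3 - 25*7*(-3)*(-1) - 25*((7*(-3))*(-1))**2)) = 1/(-16 + (3 - (-525)*(-1) - 25*(-21*(-1))**2)) = 1/(-16 + (3 - 25*21 - 25*21**2)) = 1/(-16 + (3 - 525 - 25*441)) = 1/(-16 + (3 - 525 - 11025)) = 1/(-16 - 11547) = 1/(-11563) = -1/11563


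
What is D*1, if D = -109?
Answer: -109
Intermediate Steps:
D*1 = -109*1 = -109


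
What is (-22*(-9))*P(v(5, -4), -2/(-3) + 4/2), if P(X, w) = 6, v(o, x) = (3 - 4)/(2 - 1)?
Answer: 1188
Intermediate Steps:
v(o, x) = -1 (v(o, x) = -1/1 = -1*1 = -1)
(-22*(-9))*P(v(5, -4), -2/(-3) + 4/2) = -22*(-9)*6 = 198*6 = 1188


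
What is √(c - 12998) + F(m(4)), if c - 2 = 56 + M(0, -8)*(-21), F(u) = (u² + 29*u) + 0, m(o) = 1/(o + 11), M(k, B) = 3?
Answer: 436/225 + I*√13003 ≈ 1.9378 + 114.03*I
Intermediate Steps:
m(o) = 1/(11 + o)
F(u) = u² + 29*u
c = -5 (c = 2 + (56 + 3*(-21)) = 2 + (56 - 63) = 2 - 7 = -5)
√(c - 12998) + F(m(4)) = √(-5 - 12998) + (29 + 1/(11 + 4))/(11 + 4) = √(-13003) + (29 + 1/15)/15 = I*√13003 + (29 + 1/15)/15 = I*√13003 + (1/15)*(436/15) = I*√13003 + 436/225 = 436/225 + I*√13003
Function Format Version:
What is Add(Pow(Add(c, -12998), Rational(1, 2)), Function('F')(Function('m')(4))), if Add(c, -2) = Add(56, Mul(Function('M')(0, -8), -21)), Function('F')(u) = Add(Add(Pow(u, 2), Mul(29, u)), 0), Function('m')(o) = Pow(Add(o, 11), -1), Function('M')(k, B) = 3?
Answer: Add(Rational(436, 225), Mul(I, Pow(13003, Rational(1, 2)))) ≈ Add(1.9378, Mul(114.03, I))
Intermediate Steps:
Function('m')(o) = Pow(Add(11, o), -1)
Function('F')(u) = Add(Pow(u, 2), Mul(29, u))
c = -5 (c = Add(2, Add(56, Mul(3, -21))) = Add(2, Add(56, -63)) = Add(2, -7) = -5)
Add(Pow(Add(c, -12998), Rational(1, 2)), Function('F')(Function('m')(4))) = Add(Pow(Add(-5, -12998), Rational(1, 2)), Mul(Pow(Add(11, 4), -1), Add(29, Pow(Add(11, 4), -1)))) = Add(Pow(-13003, Rational(1, 2)), Mul(Pow(15, -1), Add(29, Pow(15, -1)))) = Add(Mul(I, Pow(13003, Rational(1, 2))), Mul(Rational(1, 15), Add(29, Rational(1, 15)))) = Add(Mul(I, Pow(13003, Rational(1, 2))), Mul(Rational(1, 15), Rational(436, 15))) = Add(Mul(I, Pow(13003, Rational(1, 2))), Rational(436, 225)) = Add(Rational(436, 225), Mul(I, Pow(13003, Rational(1, 2))))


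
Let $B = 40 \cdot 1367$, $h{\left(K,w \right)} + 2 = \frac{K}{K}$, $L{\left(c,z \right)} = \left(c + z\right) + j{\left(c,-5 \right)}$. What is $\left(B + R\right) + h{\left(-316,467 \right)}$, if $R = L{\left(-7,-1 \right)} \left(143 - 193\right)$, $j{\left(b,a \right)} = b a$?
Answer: $53329$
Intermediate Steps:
$j{\left(b,a \right)} = a b$
$L{\left(c,z \right)} = z - 4 c$ ($L{\left(c,z \right)} = \left(c + z\right) - 5 c = z - 4 c$)
$h{\left(K,w \right)} = -1$ ($h{\left(K,w \right)} = -2 + \frac{K}{K} = -2 + 1 = -1$)
$B = 54680$
$R = -1350$ ($R = \left(-1 - -28\right) \left(143 - 193\right) = \left(-1 + 28\right) \left(-50\right) = 27 \left(-50\right) = -1350$)
$\left(B + R\right) + h{\left(-316,467 \right)} = \left(54680 - 1350\right) - 1 = 53330 - 1 = 53329$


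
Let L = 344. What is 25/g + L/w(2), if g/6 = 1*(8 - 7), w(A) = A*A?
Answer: 541/6 ≈ 90.167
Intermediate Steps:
w(A) = A**2
g = 6 (g = 6*(1*(8 - 7)) = 6*(1*1) = 6*1 = 6)
25/g + L/w(2) = 25/6 + 344/(2**2) = 25*(1/6) + 344/4 = 25/6 + 344*(1/4) = 25/6 + 86 = 541/6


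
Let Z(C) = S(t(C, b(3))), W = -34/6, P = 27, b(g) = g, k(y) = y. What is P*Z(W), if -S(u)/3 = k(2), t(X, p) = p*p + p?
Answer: -162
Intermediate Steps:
W = -17/3 (W = -34*1/6 = -17/3 ≈ -5.6667)
t(X, p) = p + p**2 (t(X, p) = p**2 + p = p + p**2)
S(u) = -6 (S(u) = -3*2 = -6)
Z(C) = -6
P*Z(W) = 27*(-6) = -162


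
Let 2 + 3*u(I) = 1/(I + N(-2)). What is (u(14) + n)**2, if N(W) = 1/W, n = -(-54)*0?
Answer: 2704/6561 ≈ 0.41213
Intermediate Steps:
n = 0 (n = -18*0 = 0)
u(I) = -2/3 + 1/(3*(-1/2 + I)) (u(I) = -2/3 + 1/(3*(I + 1/(-2))) = -2/3 + 1/(3*(I - 1/2)) = -2/3 + 1/(3*(-1/2 + I)))
(u(14) + n)**2 = (4*(1 - 1*14)/(3*(-1 + 2*14)) + 0)**2 = (4*(1 - 14)/(3*(-1 + 28)) + 0)**2 = ((4/3)*(-13)/27 + 0)**2 = ((4/3)*(1/27)*(-13) + 0)**2 = (-52/81 + 0)**2 = (-52/81)**2 = 2704/6561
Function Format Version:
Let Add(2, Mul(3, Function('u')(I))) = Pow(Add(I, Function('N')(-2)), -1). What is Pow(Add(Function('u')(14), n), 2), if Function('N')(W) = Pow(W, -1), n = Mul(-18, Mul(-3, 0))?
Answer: Rational(2704, 6561) ≈ 0.41213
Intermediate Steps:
n = 0 (n = Mul(-18, 0) = 0)
Function('u')(I) = Add(Rational(-2, 3), Mul(Rational(1, 3), Pow(Add(Rational(-1, 2), I), -1))) (Function('u')(I) = Add(Rational(-2, 3), Mul(Rational(1, 3), Pow(Add(I, Pow(-2, -1)), -1))) = Add(Rational(-2, 3), Mul(Rational(1, 3), Pow(Add(I, Rational(-1, 2)), -1))) = Add(Rational(-2, 3), Mul(Rational(1, 3), Pow(Add(Rational(-1, 2), I), -1))))
Pow(Add(Function('u')(14), n), 2) = Pow(Add(Mul(Rational(4, 3), Pow(Add(-1, Mul(2, 14)), -1), Add(1, Mul(-1, 14))), 0), 2) = Pow(Add(Mul(Rational(4, 3), Pow(Add(-1, 28), -1), Add(1, -14)), 0), 2) = Pow(Add(Mul(Rational(4, 3), Pow(27, -1), -13), 0), 2) = Pow(Add(Mul(Rational(4, 3), Rational(1, 27), -13), 0), 2) = Pow(Add(Rational(-52, 81), 0), 2) = Pow(Rational(-52, 81), 2) = Rational(2704, 6561)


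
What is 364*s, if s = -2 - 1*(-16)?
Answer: 5096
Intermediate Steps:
s = 14 (s = -2 + 16 = 14)
364*s = 364*14 = 5096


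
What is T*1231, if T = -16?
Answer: -19696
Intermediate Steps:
T*1231 = -16*1231 = -19696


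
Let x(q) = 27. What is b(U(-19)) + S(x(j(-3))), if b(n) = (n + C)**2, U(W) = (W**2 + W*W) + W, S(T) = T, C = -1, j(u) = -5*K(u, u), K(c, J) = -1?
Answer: 492831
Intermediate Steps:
j(u) = 5 (j(u) = -5*(-1) = 5)
U(W) = W + 2*W**2 (U(W) = (W**2 + W**2) + W = 2*W**2 + W = W + 2*W**2)
b(n) = (-1 + n)**2 (b(n) = (n - 1)**2 = (-1 + n)**2)
b(U(-19)) + S(x(j(-3))) = (-1 - 19*(1 + 2*(-19)))**2 + 27 = (-1 - 19*(1 - 38))**2 + 27 = (-1 - 19*(-37))**2 + 27 = (-1 + 703)**2 + 27 = 702**2 + 27 = 492804 + 27 = 492831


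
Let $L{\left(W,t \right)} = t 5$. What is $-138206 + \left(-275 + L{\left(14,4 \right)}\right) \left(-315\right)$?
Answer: $-57881$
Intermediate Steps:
$L{\left(W,t \right)} = 5 t$
$-138206 + \left(-275 + L{\left(14,4 \right)}\right) \left(-315\right) = -138206 + \left(-275 + 5 \cdot 4\right) \left(-315\right) = -138206 + \left(-275 + 20\right) \left(-315\right) = -138206 - -80325 = -138206 + 80325 = -57881$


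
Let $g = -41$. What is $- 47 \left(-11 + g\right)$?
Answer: $2444$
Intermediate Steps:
$- 47 \left(-11 + g\right) = - 47 \left(-11 - 41\right) = \left(-47\right) \left(-52\right) = 2444$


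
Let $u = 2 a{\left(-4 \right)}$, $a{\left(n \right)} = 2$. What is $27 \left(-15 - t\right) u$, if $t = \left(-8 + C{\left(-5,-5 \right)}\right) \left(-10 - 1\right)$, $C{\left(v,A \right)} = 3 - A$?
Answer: $-1620$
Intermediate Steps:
$t = 0$ ($t = \left(-8 + \left(3 - -5\right)\right) \left(-10 - 1\right) = \left(-8 + \left(3 + 5\right)\right) \left(-11\right) = \left(-8 + 8\right) \left(-11\right) = 0 \left(-11\right) = 0$)
$u = 4$ ($u = 2 \cdot 2 = 4$)
$27 \left(-15 - t\right) u = 27 \left(-15 - 0\right) 4 = 27 \left(-15 + 0\right) 4 = 27 \left(-15\right) 4 = \left(-405\right) 4 = -1620$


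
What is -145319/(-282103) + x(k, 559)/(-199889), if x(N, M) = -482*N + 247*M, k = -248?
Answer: -43624602136/56389286567 ≈ -0.77363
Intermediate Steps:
-145319/(-282103) + x(k, 559)/(-199889) = -145319/(-282103) + (-482*(-248) + 247*559)/(-199889) = -145319*(-1/282103) + (119536 + 138073)*(-1/199889) = 145319/282103 + 257609*(-1/199889) = 145319/282103 - 257609/199889 = -43624602136/56389286567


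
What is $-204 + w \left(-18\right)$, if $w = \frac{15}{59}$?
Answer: $- \frac{12306}{59} \approx -208.58$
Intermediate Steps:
$w = \frac{15}{59}$ ($w = 15 \cdot \frac{1}{59} = \frac{15}{59} \approx 0.25424$)
$-204 + w \left(-18\right) = -204 + \frac{15}{59} \left(-18\right) = -204 - \frac{270}{59} = - \frac{12306}{59}$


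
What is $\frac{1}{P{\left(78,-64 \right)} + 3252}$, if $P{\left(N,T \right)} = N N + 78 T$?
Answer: $\frac{1}{4344} \approx 0.0002302$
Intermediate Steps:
$P{\left(N,T \right)} = N^{2} + 78 T$
$\frac{1}{P{\left(78,-64 \right)} + 3252} = \frac{1}{\left(78^{2} + 78 \left(-64\right)\right) + 3252} = \frac{1}{\left(6084 - 4992\right) + 3252} = \frac{1}{1092 + 3252} = \frac{1}{4344}$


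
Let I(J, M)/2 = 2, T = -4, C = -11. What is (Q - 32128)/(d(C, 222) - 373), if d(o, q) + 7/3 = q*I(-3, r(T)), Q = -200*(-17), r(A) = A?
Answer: -43092/769 ≈ -56.036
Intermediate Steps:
I(J, M) = 4 (I(J, M) = 2*2 = 4)
Q = 3400
d(o, q) = -7/3 + 4*q (d(o, q) = -7/3 + q*4 = -7/3 + 4*q)
(Q - 32128)/(d(C, 222) - 373) = (3400 - 32128)/((-7/3 + 4*222) - 373) = -28728/((-7/3 + 888) - 373) = -28728/(2657/3 - 373) = -28728/1538/3 = -28728*3/1538 = -43092/769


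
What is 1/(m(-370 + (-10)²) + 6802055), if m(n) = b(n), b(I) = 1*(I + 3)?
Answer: 1/6801788 ≈ 1.4702e-7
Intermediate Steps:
b(I) = 3 + I (b(I) = 1*(3 + I) = 3 + I)
m(n) = 3 + n
1/(m(-370 + (-10)²) + 6802055) = 1/((3 + (-370 + (-10)²)) + 6802055) = 1/((3 + (-370 + 100)) + 6802055) = 1/((3 - 270) + 6802055) = 1/(-267 + 6802055) = 1/6801788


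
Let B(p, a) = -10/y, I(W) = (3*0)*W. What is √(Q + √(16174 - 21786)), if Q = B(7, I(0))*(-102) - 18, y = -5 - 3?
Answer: √(-582 + 8*I*√1403)/2 ≈ 3.0127 + 12.433*I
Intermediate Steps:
y = -8
I(W) = 0 (I(W) = 0*W = 0)
B(p, a) = 5/4 (B(p, a) = -10/(-8) = -10*(-⅛) = 5/4)
Q = -291/2 (Q = (5/4)*(-102) - 18 = -255/2 - 18 = -291/2 ≈ -145.50)
√(Q + √(16174 - 21786)) = √(-291/2 + √(16174 - 21786)) = √(-291/2 + √(-5612)) = √(-291/2 + 2*I*√1403)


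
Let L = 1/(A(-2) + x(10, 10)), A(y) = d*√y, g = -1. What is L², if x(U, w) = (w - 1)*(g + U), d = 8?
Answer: (81 + 8*I*√2)⁻² ≈ 0.00014378 - 4.0964e-5*I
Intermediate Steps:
x(U, w) = (-1 + U)*(-1 + w) (x(U, w) = (w - 1)*(-1 + U) = (-1 + w)*(-1 + U) = (-1 + U)*(-1 + w))
A(y) = 8*√y
L = 1/(81 + 8*I*√2) (L = 1/(8*√(-2) + (1 - 1*10 - 1*10 + 10*10)) = 1/(8*(I*√2) + (1 - 10 - 10 + 100)) = 1/(8*I*√2 + 81) = 1/(81 + 8*I*√2) ≈ 0.012109 - 0.0016914*I)
L² = (81/6689 - 8*I*√2/6689)²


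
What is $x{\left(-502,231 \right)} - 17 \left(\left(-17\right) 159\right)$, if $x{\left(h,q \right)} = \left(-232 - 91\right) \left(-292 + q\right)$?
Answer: $65654$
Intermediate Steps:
$x{\left(h,q \right)} = 94316 - 323 q$ ($x{\left(h,q \right)} = - 323 \left(-292 + q\right) = 94316 - 323 q$)
$x{\left(-502,231 \right)} - 17 \left(\left(-17\right) 159\right) = \left(94316 - 74613\right) - 17 \left(\left(-17\right) 159\right) = \left(94316 - 74613\right) - -45951 = 19703 + 45951 = 65654$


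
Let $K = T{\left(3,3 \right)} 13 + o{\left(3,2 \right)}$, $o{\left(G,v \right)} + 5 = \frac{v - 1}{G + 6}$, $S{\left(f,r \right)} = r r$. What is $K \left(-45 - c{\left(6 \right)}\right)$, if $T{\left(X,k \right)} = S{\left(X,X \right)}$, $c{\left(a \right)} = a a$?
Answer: $-9081$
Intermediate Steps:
$c{\left(a \right)} = a^{2}$
$S{\left(f,r \right)} = r^{2}$
$T{\left(X,k \right)} = X^{2}$
$o{\left(G,v \right)} = -5 + \frac{-1 + v}{6 + G}$ ($o{\left(G,v \right)} = -5 + \frac{v - 1}{G + 6} = -5 + \frac{-1 + v}{6 + G}$)
$K = \frac{1009}{9}$ ($K = 3^{2} \cdot 13 + \frac{-31 + 2 - 15}{6 + 3} = 9 \cdot 13 + \frac{-31 + 2 - 15}{9} = 117 + \frac{1}{9} \left(-44\right) = 117 - \frac{44}{9} = \frac{1009}{9} \approx 112.11$)
$K \left(-45 - c{\left(6 \right)}\right) = \frac{1009 \left(-45 - 6^{2}\right)}{9} = \frac{1009 \left(-45 - 36\right)}{9} = \frac{1009}{9} \left(-81\right) = -9081$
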